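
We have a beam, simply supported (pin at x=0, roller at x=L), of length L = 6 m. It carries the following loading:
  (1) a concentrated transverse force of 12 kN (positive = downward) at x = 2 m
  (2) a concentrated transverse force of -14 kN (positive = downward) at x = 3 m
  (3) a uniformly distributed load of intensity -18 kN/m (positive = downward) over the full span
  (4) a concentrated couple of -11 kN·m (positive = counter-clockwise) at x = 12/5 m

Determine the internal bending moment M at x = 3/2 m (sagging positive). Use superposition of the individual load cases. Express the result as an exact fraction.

Load 1 — point force P=12 kN at a=2 m (b=L-a=4):
  M_1 = Pbx/L  [x≤a] = 12·4·(3/2)/6 = 12 kN·m
Load 2 — point force P=-14 kN at a=3 m (b=L-a=3):
  M_2 = Pbx/L  [x≤a] = (-14)·3·(3/2)/6 = -21/2 kN·m
Load 3 — uniform load w=-18 kN/m over full span:
  M_3 = wx(L-x)/2 = (-18)·(3/2)·(6-(3/2))/2 = -243/4 kN·m
Load 4 — applied couple M₀=-11 kN·m at a=12/5 m (b=L-a=18/5):
  M_4 = M₀x/L  [x≤a] = (-11)·(3/2)/6 = -11/4 kN·m
Superposition: M = Σ M_i = -62 kN·m ≈ -62.000000 kN·m

M(3/2) = -62 kN·m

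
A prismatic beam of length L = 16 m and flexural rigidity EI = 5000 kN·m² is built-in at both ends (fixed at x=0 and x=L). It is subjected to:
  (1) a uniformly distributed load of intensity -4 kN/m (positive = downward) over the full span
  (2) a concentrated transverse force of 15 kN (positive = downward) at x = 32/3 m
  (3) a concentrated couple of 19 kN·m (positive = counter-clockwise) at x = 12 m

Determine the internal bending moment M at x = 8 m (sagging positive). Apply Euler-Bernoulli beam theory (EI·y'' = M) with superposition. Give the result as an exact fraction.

M(8) = -295/12 kN·m

Load 1 — uniform load w=-4 kN/m over full span:
  M_1 = wLx/2 - wL²/12 - wx²/2 = (-4)·16·8/2 - (-4)·16²/12 - (-4)·8²/2 = -128/3 kN·m
Load 2 — point force P=15 kN at a=32/3 m (b=L-a=16/3):
  M_2 = Pb²(3a+b)x/L³ - Pab²/L²  [x≤a] = 15·(16/3)²·(3·(32/3)+(16/3))·8/16³ - 15·(32/3)·(16/3)²/16² = 40/3 kN·m
Load 3 — applied couple M₀=19 kN·m at a=12 m (b=L-a=4):
  M_3 = R_Ax - M_A  [x≤a] with R_A=171/128, M_A=95/16 = (171/128)·8 - (95/16) = 19/4 kN·m
Superposition: M = Σ M_i = -295/12 kN·m ≈ -24.583333 kN·m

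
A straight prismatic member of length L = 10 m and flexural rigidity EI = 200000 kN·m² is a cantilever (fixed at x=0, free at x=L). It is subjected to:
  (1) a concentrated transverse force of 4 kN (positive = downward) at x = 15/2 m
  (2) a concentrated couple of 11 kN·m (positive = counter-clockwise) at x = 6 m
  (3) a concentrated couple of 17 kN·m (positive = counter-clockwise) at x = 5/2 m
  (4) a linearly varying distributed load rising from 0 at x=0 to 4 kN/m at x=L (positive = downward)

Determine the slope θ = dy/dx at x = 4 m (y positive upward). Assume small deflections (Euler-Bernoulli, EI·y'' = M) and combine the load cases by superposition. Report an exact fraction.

θ(4) = -3791/2000000 rad

Load 1 — point force P=4 kN at a=15/2 m (b=L-a=5/2):
  θ_1 = -Px(2a-x)/(2EI)  [x≤a] = -4·4·(2·(15/2)-4)/(2·200000) = -11/25000 rad
Load 2 — applied couple M₀=11 kN·m at a=6 m (b=L-a=4):
  θ_2 = M₀x/EI  [x≤a] = 11·4/200000 = 11/50000 rad
Load 3 — applied couple M₀=17 kN·m at a=5/2 m (b=L-a=15/2):
  θ_3 = M₀a/EI  [x>a] = 17·(5/2)/200000 = 17/80000 rad
Load 4 — triangular load w₀=4 kN/m (0→w₀ over full span):
  θ_4 = (w₀Lx²/4-w₀L²x/3-w₀x⁴/(24L))/EI = (4·10·4²/4-4·10²·4/3-4·4⁴/(24·10))/200000 = -59/31250 rad
Superposition: θ = Σ θ_i = -3791/2000000 rad ≈ -0.001896 rad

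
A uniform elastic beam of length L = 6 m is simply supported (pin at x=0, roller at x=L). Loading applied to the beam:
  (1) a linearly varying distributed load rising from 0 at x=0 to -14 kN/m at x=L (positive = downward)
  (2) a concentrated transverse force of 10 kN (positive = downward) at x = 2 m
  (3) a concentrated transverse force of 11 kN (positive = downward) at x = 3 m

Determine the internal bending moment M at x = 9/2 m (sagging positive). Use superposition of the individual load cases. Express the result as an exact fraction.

Load 1 — triangular load w₀=-14 kN/m (0→w₀ over full span):
  M_1 = w₀Lx/6 - w₀x³/(6L) = (-14)·6·(9/2)/6 - (-14)·(9/2)³/(6·6) = -441/16 kN·m
Load 2 — point force P=10 kN at a=2 m (b=L-a=4):
  M_2 = Pa(L-x)/L  [x>a] = 10·2·(6-(9/2))/6 = 5 kN·m
Load 3 — point force P=11 kN at a=3 m (b=L-a=3):
  M_3 = Pa(L-x)/L  [x>a] = 11·3·(6-(9/2))/6 = 33/4 kN·m
Superposition: M = Σ M_i = -229/16 kN·m ≈ -14.312500 kN·m

M(9/2) = -229/16 kN·m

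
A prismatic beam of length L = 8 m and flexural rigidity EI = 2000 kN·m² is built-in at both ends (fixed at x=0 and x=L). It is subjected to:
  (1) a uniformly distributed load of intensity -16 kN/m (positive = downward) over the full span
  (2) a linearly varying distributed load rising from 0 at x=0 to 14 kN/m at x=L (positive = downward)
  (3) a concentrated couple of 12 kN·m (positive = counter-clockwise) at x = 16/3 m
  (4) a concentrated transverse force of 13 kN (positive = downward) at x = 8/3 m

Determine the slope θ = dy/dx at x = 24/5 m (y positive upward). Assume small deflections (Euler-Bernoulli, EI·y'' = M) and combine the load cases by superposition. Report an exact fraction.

Load 1 — uniform load w=-16 kN/m over full span:
  θ_1 = -wx(L-x)(L-2x)/(12EI) = -(-16)·(24/5)·(8-(24/5))·(8-2·(24/5))/(12·2000) = -256/15625 rad
Load 2 — triangular load w₀=14 kN/m (0→w₀ over full span):
  θ_2 = -w₀(2x(L-x)(L-2x)(x+2L)+x²(L-x)²)/(120LEI) = -14·(2·(24/5)·(8-(24/5))·(8-2·(24/5))·((24/5)+2·8)+(24/5)²·(8-(24/5))²)/(120·8·2000) = 448/78125 rad
Load 3 — applied couple M₀=12 kN·m at a=16/3 m (b=L-a=8/3):
  θ_3 = (R_Ax²/2 - M_Ax)/EI  [x≤a] with R_A=2, M_A=4 = (2·(24/5)²/2 - 4·(24/5))/2000 = 6/3125 rad
Load 4 — point force P=13 kN at a=8/3 m (b=L-a=16/3):
  θ_4 = Pa²(L-x)(2bL-(3b+a)(L-x))/(2L³EI)  [x>a] = 13·(8/3)²·(8-(24/5))·(2·(16/3)·8-(3·(16/3)+(8/3))·(8-(24/5)))/(2·8³·2000) = 104/28125 rad
Superposition: θ = Σ θ_i = -3538/703125 rad ≈ -0.005032 rad

θ(24/5) = -3538/703125 rad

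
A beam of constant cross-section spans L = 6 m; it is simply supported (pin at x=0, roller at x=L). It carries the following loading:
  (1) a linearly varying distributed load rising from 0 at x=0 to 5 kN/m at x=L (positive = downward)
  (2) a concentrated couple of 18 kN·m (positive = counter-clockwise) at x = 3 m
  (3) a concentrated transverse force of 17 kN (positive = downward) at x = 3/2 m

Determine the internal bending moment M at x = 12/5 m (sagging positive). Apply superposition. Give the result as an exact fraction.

M(12/5) = 1629/50 kN·m

Load 1 — triangular load w₀=5 kN/m (0→w₀ over full span):
  M_1 = w₀Lx/6 - w₀x³/(6L) = 5·6·(12/5)/6 - 5·(12/5)³/(6·6) = 252/25 kN·m
Load 2 — applied couple M₀=18 kN·m at a=3 m (b=L-a=3):
  M_2 = M₀x/L  [x≤a] = 18·(12/5)/6 = 36/5 kN·m
Load 3 — point force P=17 kN at a=3/2 m (b=L-a=9/2):
  M_3 = Pa(L-x)/L  [x>a] = 17·(3/2)·(6-(12/5))/6 = 153/10 kN·m
Superposition: M = Σ M_i = 1629/50 kN·m ≈ 32.580000 kN·m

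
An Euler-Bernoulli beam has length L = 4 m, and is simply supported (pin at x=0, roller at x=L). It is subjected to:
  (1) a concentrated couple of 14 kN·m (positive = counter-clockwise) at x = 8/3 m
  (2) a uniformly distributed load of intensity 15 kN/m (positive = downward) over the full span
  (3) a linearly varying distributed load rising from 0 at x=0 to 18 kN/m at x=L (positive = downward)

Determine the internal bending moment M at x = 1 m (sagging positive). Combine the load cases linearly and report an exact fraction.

Load 1 — applied couple M₀=14 kN·m at a=8/3 m (b=L-a=4/3):
  M_1 = M₀x/L  [x≤a] = 14·1/4 = 7/2 kN·m
Load 2 — uniform load w=15 kN/m over full span:
  M_2 = wx(L-x)/2 = 15·1·(4-1)/2 = 45/2 kN·m
Load 3 — triangular load w₀=18 kN/m (0→w₀ over full span):
  M_3 = w₀Lx/6 - w₀x³/(6L) = 18·4·1/6 - 18·1³/(6·4) = 45/4 kN·m
Superposition: M = Σ M_i = 149/4 kN·m ≈ 37.250000 kN·m

M(1) = 149/4 kN·m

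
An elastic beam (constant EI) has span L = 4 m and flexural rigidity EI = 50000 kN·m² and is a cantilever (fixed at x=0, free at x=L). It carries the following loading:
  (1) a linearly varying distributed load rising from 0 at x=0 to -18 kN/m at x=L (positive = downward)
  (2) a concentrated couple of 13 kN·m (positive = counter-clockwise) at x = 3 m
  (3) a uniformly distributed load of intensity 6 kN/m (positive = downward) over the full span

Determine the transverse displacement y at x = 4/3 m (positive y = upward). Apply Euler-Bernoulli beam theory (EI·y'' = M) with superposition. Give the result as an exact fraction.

Load 1 — triangular load w₀=-18 kN/m (0→w₀ over full span):
  y_1 = (w₀Lx³/12-w₀L²x²/6-w₀x⁵/(120L))/EI = ((-18)·4·(4/3)³/12-(-18)·4²·(4/3)²/6-(-18)·(4/3)⁵/(120·4))/50000 = 1804/1265625 m
Load 2 — applied couple M₀=13 kN·m at a=3 m (b=L-a=1):
  y_2 = M₀x²/(2EI)  [x≤a] = 13·(4/3)²/(2·50000) = 13/56250 m
Load 3 — uniform load w=6 kN/m over full span:
  y_3 = -wx²(x²-4Lx+6L²)/(24EI) = -6·(4/3)²·((4/3)²-4·4·(4/3)+6·4²)/(24·50000) = -172/253125 m
Superposition: y = Σ y_i = 2473/2531250 m ≈ 0.000977 m

y(4/3) = 2473/2531250 m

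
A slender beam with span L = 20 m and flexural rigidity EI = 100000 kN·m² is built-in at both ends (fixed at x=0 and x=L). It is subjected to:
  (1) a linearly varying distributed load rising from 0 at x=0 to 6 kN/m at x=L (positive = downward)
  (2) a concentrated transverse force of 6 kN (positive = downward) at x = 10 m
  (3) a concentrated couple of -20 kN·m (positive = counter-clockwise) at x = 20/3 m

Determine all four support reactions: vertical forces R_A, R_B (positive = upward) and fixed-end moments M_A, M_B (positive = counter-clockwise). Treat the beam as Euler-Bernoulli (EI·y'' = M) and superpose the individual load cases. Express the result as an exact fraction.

Load 1 — triangular load w₀=6 kN/m (0→w₀ over full span):
  R_A = 3w₀L/20 = 3·6·20/20 = 18 kN
  M_A = w₀L²/30 = 6·20²/30 = 80 kN·m
  R_B = 7w₀L/20 = 7·6·20/20 = 42 kN
  M_B = -w₀L²/20 = -6·20²/20 = -120 kN·m
Load 2 — point force P=6 kN at a=10 m (b=L-a=10):
  R_A = Pb²(3a+b)/L³ = 6·10²·(3·10+10)/20³ = 3 kN
  M_A = Pab²/L² = 6·10·10²/20² = 15 kN·m
  R_B = Pa²(a+3b)/L³ = 6·10²·(10+3·10)/20³ = 3 kN
  M_B = -Pa²b/L² = -6·10²·10/20² = -15 kN·m
Load 3 — applied couple M₀=-20 kN·m at a=20/3 m (b=L-a=40/3):
  R_A = 6M₀ab/L³ = 6·(-20)·(20/3)·(40/3)/20³ = -4/3 kN
  M_A = M₀b(2a-b)/L² = (-20)·(40/3)·(2·(20/3)-(40/3))/20² = 0 kN·m
  R_B = -6M₀ab/L³ = -6·(-20)·(20/3)·(40/3)/20³ = 4/3 kN
  M_B = M₀a(2b-a)/L² = (-20)·(20/3)·(2·(40/3)-(20/3))/20² = -20/3 kN·m
Superposition: R_A = 59/3 kN, M_A = 95 kN·m, R_B = 139/3 kN, M_B = -425/3 kN·m

R_A = 59/3 kN, M_A = 95 kN·m, R_B = 139/3 kN, M_B = -425/3 kN·m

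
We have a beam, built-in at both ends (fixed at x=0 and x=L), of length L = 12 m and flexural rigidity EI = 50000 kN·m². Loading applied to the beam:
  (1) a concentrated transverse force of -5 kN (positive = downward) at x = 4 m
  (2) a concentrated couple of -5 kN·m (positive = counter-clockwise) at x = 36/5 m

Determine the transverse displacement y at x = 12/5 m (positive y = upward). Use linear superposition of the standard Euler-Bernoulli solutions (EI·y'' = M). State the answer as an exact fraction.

Load 1 — point force P=-5 kN at a=4 m (b=L-a=8):
  y_1 = -Pb²x²(3aL-(3a+b)x)/(6L³EI)  [x≤a] = -(-5)·8²·(12/5)²·(3·4·12-(3·4+8)·(12/5))/(6·12³·50000) = 16/46875 m
Load 2 — applied couple M₀=-5 kN·m at a=36/5 m (b=L-a=24/5):
  y_2 = (R_Ax³/6 - M_Ax²/2)/EI  [x≤a] with R_A=-3/5, M_A=-8/5 = ((-3/5)·(12/5)³/6 - (-8/5)·(12/5)²/2)/50000 = 126/1953125 m
Superposition: y = Σ y_i = 2378/5859375 m ≈ 0.000406 m

y(12/5) = 2378/5859375 m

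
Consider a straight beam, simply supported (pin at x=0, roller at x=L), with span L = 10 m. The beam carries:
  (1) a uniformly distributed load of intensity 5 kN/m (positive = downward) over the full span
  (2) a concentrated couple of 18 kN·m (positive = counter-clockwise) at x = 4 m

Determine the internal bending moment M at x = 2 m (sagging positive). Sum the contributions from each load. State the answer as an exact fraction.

M(2) = 218/5 kN·m

Load 1 — uniform load w=5 kN/m over full span:
  M_1 = wx(L-x)/2 = 5·2·(10-2)/2 = 40 kN·m
Load 2 — applied couple M₀=18 kN·m at a=4 m (b=L-a=6):
  M_2 = M₀x/L  [x≤a] = 18·2/10 = 18/5 kN·m
Superposition: M = Σ M_i = 218/5 kN·m ≈ 43.600000 kN·m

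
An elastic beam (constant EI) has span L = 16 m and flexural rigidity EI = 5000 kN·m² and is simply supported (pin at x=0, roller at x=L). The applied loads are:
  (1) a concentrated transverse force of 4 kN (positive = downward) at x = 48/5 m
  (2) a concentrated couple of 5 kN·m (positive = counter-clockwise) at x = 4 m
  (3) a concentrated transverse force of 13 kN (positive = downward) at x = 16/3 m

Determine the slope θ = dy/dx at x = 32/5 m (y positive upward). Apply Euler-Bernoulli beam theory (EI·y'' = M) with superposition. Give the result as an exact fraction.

θ(32/5) = -1140959/101250000 rad

Load 1 — point force P=4 kN at a=48/5 m (b=L-a=32/5):
  θ_1 = -Pb(L²-b²-3x²)/(6LEI)  [x≤a] = -4·(32/5)·(16²-(32/5)²-3·(32/5)²)/(6·16·5000) = -384/78125 rad
Load 2 — applied couple M₀=5 kN·m at a=4 m (b=L-a=12):
  θ_2 = (M₀x²/(2L)-M₀(x-a)+C₁)/EI  [x>a] with C₁=M₀(3b²-L²)/(6L)=55/6 = (5·(32/5)²/(2·16)-5·((32/5)-4)+(55/6))/5000 = 107/150000 rad
Load 3 — point force P=13 kN at a=16/3 m (b=L-a=32/3):
  θ_3 = -Pa(2L²-6Lx+3x²+a²)/(6LEI)  [x>a] = -13·(16/3)·(2·16²-6·16·(32/5)+3·(32/5)²+(16/3)²)/(6·16·5000) = -8944/1265625 rad
Superposition: θ = Σ θ_i = -1140959/101250000 rad ≈ -0.011269 rad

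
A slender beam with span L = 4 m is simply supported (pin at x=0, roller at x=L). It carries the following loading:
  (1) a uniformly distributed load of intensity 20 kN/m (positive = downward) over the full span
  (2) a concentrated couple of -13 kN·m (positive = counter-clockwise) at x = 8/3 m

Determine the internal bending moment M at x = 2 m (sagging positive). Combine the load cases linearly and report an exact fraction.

Load 1 — uniform load w=20 kN/m over full span:
  M_1 = wx(L-x)/2 = 20·2·(4-2)/2 = 40 kN·m
Load 2 — applied couple M₀=-13 kN·m at a=8/3 m (b=L-a=4/3):
  M_2 = M₀x/L  [x≤a] = (-13)·2/4 = -13/2 kN·m
Superposition: M = Σ M_i = 67/2 kN·m ≈ 33.500000 kN·m

M(2) = 67/2 kN·m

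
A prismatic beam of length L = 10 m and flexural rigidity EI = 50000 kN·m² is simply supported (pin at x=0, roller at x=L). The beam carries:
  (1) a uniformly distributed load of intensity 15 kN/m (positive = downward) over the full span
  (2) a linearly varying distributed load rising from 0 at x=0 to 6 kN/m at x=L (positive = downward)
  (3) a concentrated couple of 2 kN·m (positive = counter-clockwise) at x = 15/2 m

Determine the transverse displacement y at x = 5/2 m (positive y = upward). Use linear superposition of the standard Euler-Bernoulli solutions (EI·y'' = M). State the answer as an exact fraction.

y(5/2) = -17039/512000 m

Load 1 — uniform load w=15 kN/m over full span:
  y_1 = -wx(L³-2Lx²+x³)/(24EI) = -15·(5/2)·(10³-2·10·(5/2)²+(5/2)³)/(24·50000) = -57/2048 m
Load 2 — triangular load w₀=6 kN/m (0→w₀ over full span):
  y_2 = -w₀x(7L⁴-10L²x²+3x⁴)/(360LEI) = -6·(5/2)·(7·10⁴-10·10²·(5/2)²+3·(5/2)⁴)/(360·10·50000) = -109/20480 m
Load 3 — applied couple M₀=2 kN·m at a=15/2 m (b=L-a=5/2):
  y_3 = (M₀x³/(6L)+C₁x)/EI  [x≤a] with C₁=M₀(3b²-L²)/(6L)=-65/24 = (2·(5/2)³/(6·10)+(-65/24)·(5/2))/50000 = -1/8000 m
Superposition: y = Σ y_i = -17039/512000 m ≈ -0.033279 m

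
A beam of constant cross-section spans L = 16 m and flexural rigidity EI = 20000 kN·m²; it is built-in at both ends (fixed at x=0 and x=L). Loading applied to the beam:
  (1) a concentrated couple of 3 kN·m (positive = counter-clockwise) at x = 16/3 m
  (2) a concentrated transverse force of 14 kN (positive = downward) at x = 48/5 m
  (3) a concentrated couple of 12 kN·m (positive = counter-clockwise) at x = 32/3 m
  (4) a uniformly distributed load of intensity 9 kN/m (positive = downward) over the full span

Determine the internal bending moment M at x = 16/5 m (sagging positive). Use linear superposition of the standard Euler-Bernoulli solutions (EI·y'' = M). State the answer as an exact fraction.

Load 1 — applied couple M₀=3 kN·m at a=16/3 m (b=L-a=32/3):
  M_1 = R_Ax - M_A  [x≤a] with R_A=1/4, M_A=0 = (1/4)·(16/5) - 0 = 4/5 kN·m
Load 2 — point force P=14 kN at a=48/5 m (b=L-a=32/5):
  M_2 = Pb²(3a+b)x/L³ - Pab²/L²  [x≤a] = 14·(32/5)²·(3·(48/5)+(32/5))·(16/5)/16³ - 14·(48/5)·(32/5)²/16² = -3584/625 kN·m
Load 3 — applied couple M₀=12 kN·m at a=32/3 m (b=L-a=16/3):
  M_3 = R_Ax - M_A  [x≤a] with R_A=1, M_A=4 = 1·(16/5) - 4 = -4/5 kN·m
Load 4 — uniform load w=9 kN/m over full span:
  M_4 = wLx/2 - wL²/12 - wx²/2 = 9·16·(16/5)/2 - 9·16²/12 - 9·(16/5)²/2 = -192/25 kN·m
Superposition: M = Σ M_i = -8384/625 kN·m ≈ -13.414400 kN·m

M(16/5) = -8384/625 kN·m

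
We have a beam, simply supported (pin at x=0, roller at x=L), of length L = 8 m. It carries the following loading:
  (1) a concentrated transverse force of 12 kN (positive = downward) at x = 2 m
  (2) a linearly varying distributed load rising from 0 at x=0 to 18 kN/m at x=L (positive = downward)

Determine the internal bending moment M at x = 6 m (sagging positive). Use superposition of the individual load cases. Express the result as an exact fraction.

M(6) = 69 kN·m

Load 1 — point force P=12 kN at a=2 m (b=L-a=6):
  M_1 = Pa(L-x)/L  [x>a] = 12·2·(8-6)/8 = 6 kN·m
Load 2 — triangular load w₀=18 kN/m (0→w₀ over full span):
  M_2 = w₀Lx/6 - w₀x³/(6L) = 18·8·6/6 - 18·6³/(6·8) = 63 kN·m
Superposition: M = Σ M_i = 69 kN·m ≈ 69.000000 kN·m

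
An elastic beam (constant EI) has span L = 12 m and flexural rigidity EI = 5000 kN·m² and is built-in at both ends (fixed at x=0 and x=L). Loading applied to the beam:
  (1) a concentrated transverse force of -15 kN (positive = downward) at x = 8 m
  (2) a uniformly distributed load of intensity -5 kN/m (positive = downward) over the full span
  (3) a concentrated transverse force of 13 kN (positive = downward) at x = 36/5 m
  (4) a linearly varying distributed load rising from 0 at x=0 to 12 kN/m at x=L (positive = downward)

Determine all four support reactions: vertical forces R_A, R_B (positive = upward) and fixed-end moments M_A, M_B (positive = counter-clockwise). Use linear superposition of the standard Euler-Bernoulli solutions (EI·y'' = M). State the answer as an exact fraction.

R_A = -8677/1125 kN, M_A = -284/375 kN·m, R_B = 19927/1125 kN, M_B = -8324/375 kN·m

Load 1 — point force P=-15 kN at a=8 m (b=L-a=4):
  R_A = Pb²(3a+b)/L³ = (-15)·4²·(3·8+4)/12³ = -35/9 kN
  M_A = Pab²/L² = (-15)·8·4²/12² = -40/3 kN·m
  R_B = Pa²(a+3b)/L³ = (-15)·8²·(8+3·4)/12³ = -100/9 kN
  M_B = -Pa²b/L² = -(-15)·8²·4/12² = 80/3 kN·m
Load 2 — uniform load w=-5 kN/m over full span:
  R_A = wL/2 = (-5)·12/2 = -30 kN
  M_A = wL²/12 = (-5)·12²/12 = -60 kN·m
  R_B = wL/2 = (-5)·12/2 = -30 kN
  M_B = -wL²/12 = -(-5)·12²/12 = 60 kN·m
Load 3 — point force P=13 kN at a=36/5 m (b=L-a=24/5):
  R_A = Pb²(3a+b)/L³ = 13·(24/5)²·(3·(36/5)+(24/5))/12³ = 572/125 kN
  M_A = Pab²/L² = 13·(36/5)·(24/5)²/12² = 1872/125 kN·m
  R_B = Pa²(a+3b)/L³ = 13·(36/5)²·((36/5)+3·(24/5))/12³ = 1053/125 kN
  M_B = -Pa²b/L² = -13·(36/5)²·(24/5)/12² = -2808/125 kN·m
Load 4 — triangular load w₀=12 kN/m (0→w₀ over full span):
  R_A = 3w₀L/20 = 3·12·12/20 = 108/5 kN
  M_A = w₀L²/30 = 12·12²/30 = 288/5 kN·m
  R_B = 7w₀L/20 = 7·12·12/20 = 252/5 kN
  M_B = -w₀L²/20 = -12·12²/20 = -432/5 kN·m
Superposition: R_A = -8677/1125 kN, M_A = -284/375 kN·m, R_B = 19927/1125 kN, M_B = -8324/375 kN·m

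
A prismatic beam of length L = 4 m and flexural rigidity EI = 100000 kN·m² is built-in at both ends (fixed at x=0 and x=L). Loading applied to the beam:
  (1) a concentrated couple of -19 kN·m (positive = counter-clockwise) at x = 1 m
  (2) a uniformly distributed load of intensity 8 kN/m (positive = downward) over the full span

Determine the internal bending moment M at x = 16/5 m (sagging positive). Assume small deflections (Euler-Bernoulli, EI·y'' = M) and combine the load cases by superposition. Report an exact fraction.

Load 1 — applied couple M₀=-19 kN·m at a=1 m (b=L-a=3):
  M_1 = R_Ax - M_A - M₀  [x>a] with R_A=-171/32, M_A=57/16 = (-171/32)·(16/5) - (57/16) - (-19) = -133/80 kN·m
Load 2 — uniform load w=8 kN/m over full span:
  M_2 = wLx/2 - wL²/12 - wx²/2 = 8·4·(16/5)/2 - 8·4²/12 - 8·(16/5)²/2 = -32/75 kN·m
Superposition: M = Σ M_i = -2507/1200 kN·m ≈ -2.089167 kN·m

M(16/5) = -2507/1200 kN·m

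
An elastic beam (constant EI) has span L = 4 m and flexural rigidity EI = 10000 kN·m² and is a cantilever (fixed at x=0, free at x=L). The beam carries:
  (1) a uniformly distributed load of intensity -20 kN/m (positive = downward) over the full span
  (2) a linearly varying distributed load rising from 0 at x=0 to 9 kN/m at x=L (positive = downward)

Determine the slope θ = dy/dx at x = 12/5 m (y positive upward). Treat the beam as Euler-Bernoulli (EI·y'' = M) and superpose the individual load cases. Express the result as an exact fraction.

Load 1 — uniform load w=-20 kN/m over full span:
  θ_1 = -wx(x²-3Lx+3L²)/(6EI) = -(-20)·(12/5)·((12/5)²-3·4·(12/5)+3·4²)/(6·10000) = 312/15625 rad
Load 2 — triangular load w₀=9 kN/m (0→w₀ over full span):
  θ_2 = (w₀Lx²/4-w₀L²x/3-w₀x⁴/(24L))/EI = (9·4·(12/5)²/4-9·4²·(12/5)/3-9·(12/5)⁴/(24·4))/10000 = -5193/781250 rad
Superposition: θ = Σ θ_i = 10407/781250 rad ≈ 0.013321 rad

θ(12/5) = 10407/781250 rad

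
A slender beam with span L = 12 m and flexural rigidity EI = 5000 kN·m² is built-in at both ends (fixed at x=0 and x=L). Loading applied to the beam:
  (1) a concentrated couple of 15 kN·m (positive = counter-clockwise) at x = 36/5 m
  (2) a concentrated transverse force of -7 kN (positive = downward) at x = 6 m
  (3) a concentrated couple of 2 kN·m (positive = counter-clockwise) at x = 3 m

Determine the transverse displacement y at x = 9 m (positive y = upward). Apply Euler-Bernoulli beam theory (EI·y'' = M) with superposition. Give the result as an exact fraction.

y(9) = 1071/160000 m

Load 1 — applied couple M₀=15 kN·m at a=36/5 m (b=L-a=24/5):
  y_1 = (R_Ax³/6 - M_Ax²/2 - M₀(x-a)²/2)/EI  [x>a] with R_A=9/5, M_A=24/5 = ((9/5)·9³/6 - (24/5)·9²/2 - 15·(9-(36/5))²/2)/5000 = 0 m
Load 2 — point force P=-7 kN at a=6 m (b=L-a=6):
  y_2 = -Pa²(L-x)²(3bL-(3b+a)(L-x))/(6L³EI)  [x>a] = -(-7)·6²·(12-9)²·(3·6·12-(3·6+6)·(12-9))/(6·12³·5000) = 63/10000 m
Load 3 — applied couple M₀=2 kN·m at a=3 m (b=L-a=9):
  y_3 = (R_Ax³/6 - M_Ax²/2 - M₀(x-a)²/2)/EI  [x>a] with R_A=3/16, M_A=-3/8 = ((3/16)·9³/6 - (-3/8)·9²/2 - 2·(9-3)²/2)/5000 = 63/160000 m
Superposition: y = Σ y_i = 1071/160000 m ≈ 0.006694 m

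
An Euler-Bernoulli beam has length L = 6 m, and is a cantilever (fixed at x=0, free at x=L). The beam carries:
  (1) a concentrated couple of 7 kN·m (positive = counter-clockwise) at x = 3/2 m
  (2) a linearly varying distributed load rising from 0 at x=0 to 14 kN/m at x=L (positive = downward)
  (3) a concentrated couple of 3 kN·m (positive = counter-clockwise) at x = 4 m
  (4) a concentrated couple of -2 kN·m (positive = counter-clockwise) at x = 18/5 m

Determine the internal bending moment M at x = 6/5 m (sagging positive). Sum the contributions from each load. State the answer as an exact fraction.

M(6/5) = -13784/125 kN·m

Load 1 — applied couple M₀=7 kN·m at a=3/2 m (b=L-a=9/2):
  M_1 = M₀  [x≤a] = 7 = 7 kN·m
Load 2 — triangular load w₀=14 kN/m (0→w₀ over full span):
  M_2 = w₀Lx/2 - w₀L²/3 - w₀x³/(6L) = 14·6·(6/5)/2 - 14·6²/3 - 14·(6/5)³/(6·6) = -14784/125 kN·m
Load 3 — applied couple M₀=3 kN·m at a=4 m (b=L-a=2):
  M_3 = M₀  [x≤a] = 3 = 3 kN·m
Load 4 — applied couple M₀=-2 kN·m at a=18/5 m (b=L-a=12/5):
  M_4 = M₀  [x≤a] = (-2) = -2 kN·m
Superposition: M = Σ M_i = -13784/125 kN·m ≈ -110.272000 kN·m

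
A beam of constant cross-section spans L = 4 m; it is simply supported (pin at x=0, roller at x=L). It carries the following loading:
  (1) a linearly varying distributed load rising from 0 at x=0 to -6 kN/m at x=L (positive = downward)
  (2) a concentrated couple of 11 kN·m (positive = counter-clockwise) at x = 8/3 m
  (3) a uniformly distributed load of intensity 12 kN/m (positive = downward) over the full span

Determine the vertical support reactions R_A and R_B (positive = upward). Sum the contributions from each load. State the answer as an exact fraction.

R_A = 91/4 kN, R_B = 53/4 kN

Load 1 — triangular load w₀=-6 kN/m (0→w₀ over full span):
  R_A = w₀L/6 = (-6)·4/6 = -4 kN
  R_B = w₀L/3 = (-6)·4/3 = -8 kN
Load 2 — applied couple M₀=11 kN·m at a=8/3 m (b=L-a=4/3):
  R_A = M₀/L = 11/4 kN
  R_B = -M₀/L = -11/4 kN
Load 3 — uniform load w=12 kN/m over full span:
  R_A = wL/2 = 12·4/2 = 24 kN
  R_B = wL/2 = 12·4/2 = 24 kN
Superposition: R_A = 91/4 kN, R_B = 53/4 kN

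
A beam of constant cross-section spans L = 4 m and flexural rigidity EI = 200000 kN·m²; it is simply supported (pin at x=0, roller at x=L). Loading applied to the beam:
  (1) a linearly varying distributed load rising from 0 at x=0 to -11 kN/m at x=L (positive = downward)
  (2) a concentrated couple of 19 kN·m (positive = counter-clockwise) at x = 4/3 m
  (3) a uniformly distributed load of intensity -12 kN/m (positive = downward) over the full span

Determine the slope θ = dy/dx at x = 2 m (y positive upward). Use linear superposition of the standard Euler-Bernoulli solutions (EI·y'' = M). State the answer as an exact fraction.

Load 1 — triangular load w₀=-11 kN/m (0→w₀ over full span):
  θ_1 = -w₀(7L⁴-30L²x²+15x⁴)/(360LEI) = -(-11)·(7·4⁴-30·4²·2²+15·2⁴)/(360·4·200000) = 77/18000000 rad
Load 2 — applied couple M₀=19 kN·m at a=4/3 m (b=L-a=8/3):
  θ_2 = (M₀x²/(2L)-M₀(x-a)+C₁)/EI  [x>a] with C₁=M₀(3b²-L²)/(6L)=38/9 = (19·2²/(2·4)-19·(2-(4/3))+(38/9))/200000 = 19/3600000 rad
Load 3 — uniform load w=-12 kN/m over full span:
  θ_3 = -w(L³-6Lx²+4x³)/(24EI) = -(-12)·(4³-6·4·2²+4·2³)/(24·200000) = 0 rad
Superposition: θ = Σ θ_i = 43/4500000 rad ≈ 0.000010 rad

θ(2) = 43/4500000 rad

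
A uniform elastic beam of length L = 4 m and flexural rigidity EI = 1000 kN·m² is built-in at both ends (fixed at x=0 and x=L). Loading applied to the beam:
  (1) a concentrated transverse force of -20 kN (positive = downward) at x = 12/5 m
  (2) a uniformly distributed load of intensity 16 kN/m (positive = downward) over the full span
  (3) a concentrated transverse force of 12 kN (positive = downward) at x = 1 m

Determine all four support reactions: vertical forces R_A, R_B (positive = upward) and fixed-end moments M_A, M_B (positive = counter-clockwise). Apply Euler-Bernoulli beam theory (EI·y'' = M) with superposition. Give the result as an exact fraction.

Load 1 — point force P=-20 kN at a=12/5 m (b=L-a=8/5):
  R_A = Pb²(3a+b)/L³ = (-20)·(8/5)²·(3·(12/5)+(8/5))/4³ = -176/25 kN
  M_A = Pab²/L² = (-20)·(12/5)·(8/5)²/4² = -192/25 kN·m
  R_B = Pa²(a+3b)/L³ = (-20)·(12/5)²·((12/5)+3·(8/5))/4³ = -324/25 kN
  M_B = -Pa²b/L² = -(-20)·(12/5)²·(8/5)/4² = 288/25 kN·m
Load 2 — uniform load w=16 kN/m over full span:
  R_A = wL/2 = 16·4/2 = 32 kN
  M_A = wL²/12 = 16·4²/12 = 64/3 kN·m
  R_B = wL/2 = 16·4/2 = 32 kN
  M_B = -wL²/12 = -16·4²/12 = -64/3 kN·m
Load 3 — point force P=12 kN at a=1 m (b=L-a=3):
  R_A = Pb²(3a+b)/L³ = 12·3²·(3·1+3)/4³ = 81/8 kN
  M_A = Pab²/L² = 12·1·3²/4² = 27/4 kN·m
  R_B = Pa²(a+3b)/L³ = 12·1²·(1+3·3)/4³ = 15/8 kN
  M_B = -Pa²b/L² = -12·1²·3/4² = -9/4 kN·m
Superposition: R_A = 7017/200 kN, M_A = 6121/300 kN·m, R_B = 4183/200 kN, M_B = -3619/300 kN·m

R_A = 7017/200 kN, M_A = 6121/300 kN·m, R_B = 4183/200 kN, M_B = -3619/300 kN·m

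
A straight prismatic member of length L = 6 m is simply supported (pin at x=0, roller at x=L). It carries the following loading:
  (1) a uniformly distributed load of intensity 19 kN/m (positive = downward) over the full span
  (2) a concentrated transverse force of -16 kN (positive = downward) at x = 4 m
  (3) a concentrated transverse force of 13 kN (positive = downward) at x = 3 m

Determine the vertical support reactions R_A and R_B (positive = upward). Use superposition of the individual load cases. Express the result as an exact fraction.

Load 1 — uniform load w=19 kN/m over full span:
  R_A = wL/2 = 19·6/2 = 57 kN
  R_B = wL/2 = 19·6/2 = 57 kN
Load 2 — point force P=-16 kN at a=4 m (b=L-a=2):
  R_A = Pb/L = (-16)·2/6 = -16/3 kN
  R_B = Pa/L = (-16)·4/6 = -32/3 kN
Load 3 — point force P=13 kN at a=3 m (b=L-a=3):
  R_A = Pb/L = 13·3/6 = 13/2 kN
  R_B = Pa/L = 13·3/6 = 13/2 kN
Superposition: R_A = 349/6 kN, R_B = 317/6 kN

R_A = 349/6 kN, R_B = 317/6 kN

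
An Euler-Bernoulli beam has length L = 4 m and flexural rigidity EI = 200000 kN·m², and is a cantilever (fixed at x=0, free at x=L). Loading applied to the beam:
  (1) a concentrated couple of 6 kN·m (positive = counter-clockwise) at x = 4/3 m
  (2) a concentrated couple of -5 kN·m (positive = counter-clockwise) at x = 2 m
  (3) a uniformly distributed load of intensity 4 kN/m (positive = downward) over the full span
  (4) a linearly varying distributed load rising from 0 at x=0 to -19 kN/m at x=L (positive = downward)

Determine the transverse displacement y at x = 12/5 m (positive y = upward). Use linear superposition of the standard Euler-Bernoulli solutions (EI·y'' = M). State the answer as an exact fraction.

y(12/5) = 3433147/4687500000 m

Load 1 — applied couple M₀=6 kN·m at a=4/3 m (b=L-a=8/3):
  y_1 = M₀a(2x-a)/(2EI)  [x>a] = 6·(4/3)·(2·(12/5)-(4/3))/(2·200000) = 13/187500 m
Load 2 — applied couple M₀=-5 kN·m at a=2 m (b=L-a=2):
  y_2 = M₀a(2x-a)/(2EI)  [x>a] = (-5)·2·(2·(12/5)-2)/(2·200000) = -7/100000 m
Load 3 — uniform load w=4 kN/m over full span:
  y_3 = -wx²(x²-4Lx+6L²)/(24EI) = -4·(12/5)²·((12/5)²-4·4·(12/5)+6·4²)/(24·200000) = -594/1953125 m
Load 4 — triangular load w₀=-19 kN/m (0→w₀ over full span):
  y_4 = (w₀Lx³/12-w₀L²x²/6-w₀x⁵/(120L))/EI = ((-19)·4·(12/5)³/12-(-19)·4²·(12/5)²/6-(-19)·(12/5)⁵/(120·4))/200000 = 101289/97656250 m
Superposition: y = Σ y_i = 3433147/4687500000 m ≈ 0.000732 m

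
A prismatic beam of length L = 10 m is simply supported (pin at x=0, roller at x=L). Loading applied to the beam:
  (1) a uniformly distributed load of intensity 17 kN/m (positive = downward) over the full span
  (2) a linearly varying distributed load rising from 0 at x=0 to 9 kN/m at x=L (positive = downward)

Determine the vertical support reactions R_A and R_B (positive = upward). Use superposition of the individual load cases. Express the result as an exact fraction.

R_A = 100 kN, R_B = 115 kN

Load 1 — uniform load w=17 kN/m over full span:
  R_A = wL/2 = 17·10/2 = 85 kN
  R_B = wL/2 = 17·10/2 = 85 kN
Load 2 — triangular load w₀=9 kN/m (0→w₀ over full span):
  R_A = w₀L/6 = 9·10/6 = 15 kN
  R_B = w₀L/3 = 9·10/3 = 30 kN
Superposition: R_A = 100 kN, R_B = 115 kN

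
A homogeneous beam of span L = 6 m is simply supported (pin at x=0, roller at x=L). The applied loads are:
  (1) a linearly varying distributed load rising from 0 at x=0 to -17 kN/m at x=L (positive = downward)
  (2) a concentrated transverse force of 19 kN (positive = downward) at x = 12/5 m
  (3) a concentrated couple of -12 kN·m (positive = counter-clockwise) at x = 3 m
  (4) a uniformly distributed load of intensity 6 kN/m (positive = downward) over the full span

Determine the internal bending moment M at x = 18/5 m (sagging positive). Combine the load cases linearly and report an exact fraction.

M(18/5) = 1224/125 kN·m

Load 1 — triangular load w₀=-17 kN/m (0→w₀ over full span):
  M_1 = w₀Lx/6 - w₀x³/(6L) = (-17)·6·(18/5)/6 - (-17)·(18/5)³/(6·6) = -4896/125 kN·m
Load 2 — point force P=19 kN at a=12/5 m (b=L-a=18/5):
  M_2 = Pa(L-x)/L  [x>a] = 19·(12/5)·(6-(18/5))/6 = 456/25 kN·m
Load 3 — applied couple M₀=-12 kN·m at a=3 m (b=L-a=3):
  M_3 = M₀x/L - M₀  [x>a] = (-12)·(18/5)/6 - (-12) = 24/5 kN·m
Load 4 — uniform load w=6 kN/m over full span:
  M_4 = wx(L-x)/2 = 6·(18/5)·(6-(18/5))/2 = 648/25 kN·m
Superposition: M = Σ M_i = 1224/125 kN·m ≈ 9.792000 kN·m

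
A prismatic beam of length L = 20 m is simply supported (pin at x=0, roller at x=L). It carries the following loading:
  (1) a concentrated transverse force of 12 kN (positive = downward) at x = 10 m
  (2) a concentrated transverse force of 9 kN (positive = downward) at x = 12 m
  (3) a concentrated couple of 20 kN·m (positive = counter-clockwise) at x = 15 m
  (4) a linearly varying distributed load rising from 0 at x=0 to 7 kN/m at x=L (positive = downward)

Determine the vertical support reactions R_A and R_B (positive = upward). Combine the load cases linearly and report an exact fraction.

Load 1 — point force P=12 kN at a=10 m (b=L-a=10):
  R_A = Pb/L = 12·10/20 = 6 kN
  R_B = Pa/L = 12·10/20 = 6 kN
Load 2 — point force P=9 kN at a=12 m (b=L-a=8):
  R_A = Pb/L = 9·8/20 = 18/5 kN
  R_B = Pa/L = 9·12/20 = 27/5 kN
Load 3 — applied couple M₀=20 kN·m at a=15 m (b=L-a=5):
  R_A = M₀/L = 20/20 = 1 kN
  R_B = -M₀/L = -20/20 = -1 kN
Load 4 — triangular load w₀=7 kN/m (0→w₀ over full span):
  R_A = w₀L/6 = 7·20/6 = 70/3 kN
  R_B = w₀L/3 = 7·20/3 = 140/3 kN
Superposition: R_A = 509/15 kN, R_B = 856/15 kN

R_A = 509/15 kN, R_B = 856/15 kN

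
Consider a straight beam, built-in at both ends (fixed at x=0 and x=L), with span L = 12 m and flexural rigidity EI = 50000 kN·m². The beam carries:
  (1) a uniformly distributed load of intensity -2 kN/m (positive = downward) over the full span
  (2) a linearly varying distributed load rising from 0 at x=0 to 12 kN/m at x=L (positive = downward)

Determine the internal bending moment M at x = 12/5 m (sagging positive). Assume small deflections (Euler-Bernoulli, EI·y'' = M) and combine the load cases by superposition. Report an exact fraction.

Load 1 — uniform load w=-2 kN/m over full span:
  M_1 = wLx/2 - wL²/12 - wx²/2 = (-2)·12·(12/5)/2 - (-2)·12²/12 - (-2)·(12/5)²/2 = 24/25 kN·m
Load 2 — triangular load w₀=12 kN/m (0→w₀ over full span):
  M_2 = 3w₀Lx/20 - w₀L²/30 - w₀x³/(6L) = 3·12·12·(12/5)/20 - 12·12²/30 - 12·(12/5)³/(6·12) = -1008/125 kN·m
Superposition: M = Σ M_i = -888/125 kN·m ≈ -7.104000 kN·m

M(12/5) = -888/125 kN·m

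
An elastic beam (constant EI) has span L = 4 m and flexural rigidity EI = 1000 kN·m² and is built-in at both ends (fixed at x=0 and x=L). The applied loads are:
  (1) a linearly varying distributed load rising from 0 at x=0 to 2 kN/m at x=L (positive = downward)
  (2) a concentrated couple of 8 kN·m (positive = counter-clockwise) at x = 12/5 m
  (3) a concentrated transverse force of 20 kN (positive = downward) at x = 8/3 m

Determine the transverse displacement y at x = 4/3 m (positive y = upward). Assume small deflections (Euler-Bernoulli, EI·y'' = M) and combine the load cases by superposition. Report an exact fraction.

Load 1 — triangular load w₀=2 kN/m (0→w₀ over full span):
  y_1 = -w₀x²(L-x)²(x+2L)/(120LEI) = -2·(4/3)²·(4-(4/3))²·((4/3)+2·4)/(120·4·1000) = -224/455625 m
Load 2 — applied couple M₀=8 kN·m at a=12/5 m (b=L-a=8/5):
  y_2 = (R_Ax³/6 - M_Ax²/2)/EI  [x≤a] with R_A=72/25, M_A=64/25 = ((72/25)·(4/3)³/6 - (64/25)·(4/3)²/2)/1000 = -32/28125 m
Load 3 — point force P=20 kN at a=8/3 m (b=L-a=4/3):
  y_3 = -Pb²x²(3aL-(3a+b)x)/(6L³EI)  [x≤a] = -20·(4/3)²·(4/3)²·(3·(8/3)·4-(3·(8/3)+(4/3))·(4/3))/(6·4³·1000) = -176/54675 m
Superposition: y = Σ y_i = -33136/6834375 m ≈ -0.004848 m

y(4/3) = -33136/6834375 m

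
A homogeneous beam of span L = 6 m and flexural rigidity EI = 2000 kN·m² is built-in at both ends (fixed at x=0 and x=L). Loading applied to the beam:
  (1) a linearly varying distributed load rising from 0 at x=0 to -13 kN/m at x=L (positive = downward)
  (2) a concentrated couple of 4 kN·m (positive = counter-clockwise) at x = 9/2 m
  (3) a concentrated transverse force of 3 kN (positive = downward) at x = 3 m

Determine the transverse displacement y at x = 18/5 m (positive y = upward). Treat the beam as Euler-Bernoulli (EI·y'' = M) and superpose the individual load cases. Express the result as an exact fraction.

Load 1 — triangular load w₀=-13 kN/m (0→w₀ over full span):
  y_1 = -w₀x²(L-x)²(x+2L)/(120LEI) = -(-13)·(18/5)²·(6-(18/5))²·((18/5)+2·6)/(120·6·2000) = 41067/3906250 m
Load 2 — applied couple M₀=4 kN·m at a=9/2 m (b=L-a=3/2):
  y_2 = (R_Ax³/6 - M_Ax²/2)/EI  [x≤a] with R_A=3/4, M_A=5/4 = ((3/4)·(18/5)³/6 - (5/4)·(18/5)²/2)/2000 = -567/500000 m
Load 3 — point force P=3 kN at a=3 m (b=L-a=3):
  y_3 = -Pa²(L-x)²(3bL-(3b+a)(L-x))/(6L³EI)  [x>a] = -3·3²·(6-(18/5))²·(3·3·6-(3·3+3)·(6-(18/5)))/(6·6³·2000) = -189/125000 m
Superposition: y = Σ y_i = 491697/62500000 m ≈ 0.007867 m

y(18/5) = 491697/62500000 m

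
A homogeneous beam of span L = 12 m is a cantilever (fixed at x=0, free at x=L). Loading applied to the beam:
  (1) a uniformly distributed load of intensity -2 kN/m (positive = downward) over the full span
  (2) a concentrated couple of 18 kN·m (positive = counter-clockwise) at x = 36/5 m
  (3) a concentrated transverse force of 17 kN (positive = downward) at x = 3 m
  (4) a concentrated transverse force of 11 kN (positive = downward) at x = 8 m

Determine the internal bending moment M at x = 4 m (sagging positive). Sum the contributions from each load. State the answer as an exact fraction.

M(4) = 38 kN·m

Load 1 — uniform load w=-2 kN/m over full span:
  M_1 = -w(L-x)²/2 = -(-2)·(12-4)²/2 = 64 kN·m
Load 2 — applied couple M₀=18 kN·m at a=36/5 m (b=L-a=24/5):
  M_2 = M₀  [x≤a] = 18 = 18 kN·m
Load 3 — point force P=17 kN at a=3 m (b=L-a=9):
  M_3 = 0  [x>a] = 0 kN·m
Load 4 — point force P=11 kN at a=8 m (b=L-a=4):
  M_4 = -P(a-x)  [x≤a] = -11·(8-4) = -44 kN·m
Superposition: M = Σ M_i = 38 kN·m ≈ 38.000000 kN·m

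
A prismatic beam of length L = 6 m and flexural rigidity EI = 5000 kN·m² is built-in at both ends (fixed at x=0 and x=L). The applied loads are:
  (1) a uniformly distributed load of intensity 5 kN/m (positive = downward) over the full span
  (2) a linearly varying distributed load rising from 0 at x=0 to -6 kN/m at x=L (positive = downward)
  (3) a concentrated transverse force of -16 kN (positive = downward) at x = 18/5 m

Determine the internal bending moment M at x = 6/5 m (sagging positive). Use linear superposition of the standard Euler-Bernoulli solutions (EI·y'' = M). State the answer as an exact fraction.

M(6/5) = 1791/625 kN·m

Load 1 — uniform load w=5 kN/m over full span:
  M_1 = wLx/2 - wL²/12 - wx²/2 = 5·6·(6/5)/2 - 5·6²/12 - 5·(6/5)²/2 = -3/5 kN·m
Load 2 — triangular load w₀=-6 kN/m (0→w₀ over full span):
  M_2 = 3w₀Lx/20 - w₀L²/30 - w₀x³/(6L) = 3·(-6)·6·(6/5)/20 - (-6)·6²/30 - (-6)·(6/5)³/(6·6) = 126/125 kN·m
Load 3 — point force P=-16 kN at a=18/5 m (b=L-a=12/5):
  M_3 = Pb²(3a+b)x/L³ - Pab²/L²  [x≤a] = (-16)·(12/5)²·(3·(18/5)+(12/5))·(6/5)/6³ - (-16)·(18/5)·(12/5)²/6² = 1536/625 kN·m
Superposition: M = Σ M_i = 1791/625 kN·m ≈ 2.865600 kN·m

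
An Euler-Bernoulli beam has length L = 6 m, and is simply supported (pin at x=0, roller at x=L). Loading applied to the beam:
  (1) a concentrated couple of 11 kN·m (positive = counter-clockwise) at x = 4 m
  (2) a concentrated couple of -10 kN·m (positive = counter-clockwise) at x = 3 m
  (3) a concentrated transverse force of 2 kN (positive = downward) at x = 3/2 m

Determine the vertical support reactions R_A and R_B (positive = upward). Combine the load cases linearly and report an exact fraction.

R_A = 5/3 kN, R_B = 1/3 kN

Load 1 — applied couple M₀=11 kN·m at a=4 m (b=L-a=2):
  R_A = M₀/L = 11/6 kN
  R_B = -M₀/L = -11/6 kN
Load 2 — applied couple M₀=-10 kN·m at a=3 m (b=L-a=3):
  R_A = M₀/L = (-10)/6 = -5/3 kN
  R_B = -M₀/L = -(-10)/6 = 5/3 kN
Load 3 — point force P=2 kN at a=3/2 m (b=L-a=9/2):
  R_A = Pb/L = 2·(9/2)/6 = 3/2 kN
  R_B = Pa/L = 2·(3/2)/6 = 1/2 kN
Superposition: R_A = 5/3 kN, R_B = 1/3 kN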